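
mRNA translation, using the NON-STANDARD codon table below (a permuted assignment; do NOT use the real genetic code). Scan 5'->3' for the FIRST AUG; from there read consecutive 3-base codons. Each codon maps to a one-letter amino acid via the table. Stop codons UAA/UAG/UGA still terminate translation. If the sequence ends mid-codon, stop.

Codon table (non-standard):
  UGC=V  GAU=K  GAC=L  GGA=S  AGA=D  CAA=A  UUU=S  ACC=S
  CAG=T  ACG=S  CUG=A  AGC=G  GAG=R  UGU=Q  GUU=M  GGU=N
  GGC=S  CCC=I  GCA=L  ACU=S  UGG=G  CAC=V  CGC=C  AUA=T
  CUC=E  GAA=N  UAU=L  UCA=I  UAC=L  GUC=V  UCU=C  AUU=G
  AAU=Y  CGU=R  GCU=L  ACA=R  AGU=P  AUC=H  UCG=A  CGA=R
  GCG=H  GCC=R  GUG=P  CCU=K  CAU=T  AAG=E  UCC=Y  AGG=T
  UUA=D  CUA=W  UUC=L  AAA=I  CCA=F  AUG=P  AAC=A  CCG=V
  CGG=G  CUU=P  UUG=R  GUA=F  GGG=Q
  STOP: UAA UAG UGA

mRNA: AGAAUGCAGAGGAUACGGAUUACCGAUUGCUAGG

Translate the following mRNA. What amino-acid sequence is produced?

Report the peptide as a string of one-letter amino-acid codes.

Answer: PTTTGGSKV

Derivation:
start AUG at pos 3
pos 3: AUG -> P; peptide=P
pos 6: CAG -> T; peptide=PT
pos 9: AGG -> T; peptide=PTT
pos 12: AUA -> T; peptide=PTTT
pos 15: CGG -> G; peptide=PTTTG
pos 18: AUU -> G; peptide=PTTTGG
pos 21: ACC -> S; peptide=PTTTGGS
pos 24: GAU -> K; peptide=PTTTGGSK
pos 27: UGC -> V; peptide=PTTTGGSKV
pos 30: UAG -> STOP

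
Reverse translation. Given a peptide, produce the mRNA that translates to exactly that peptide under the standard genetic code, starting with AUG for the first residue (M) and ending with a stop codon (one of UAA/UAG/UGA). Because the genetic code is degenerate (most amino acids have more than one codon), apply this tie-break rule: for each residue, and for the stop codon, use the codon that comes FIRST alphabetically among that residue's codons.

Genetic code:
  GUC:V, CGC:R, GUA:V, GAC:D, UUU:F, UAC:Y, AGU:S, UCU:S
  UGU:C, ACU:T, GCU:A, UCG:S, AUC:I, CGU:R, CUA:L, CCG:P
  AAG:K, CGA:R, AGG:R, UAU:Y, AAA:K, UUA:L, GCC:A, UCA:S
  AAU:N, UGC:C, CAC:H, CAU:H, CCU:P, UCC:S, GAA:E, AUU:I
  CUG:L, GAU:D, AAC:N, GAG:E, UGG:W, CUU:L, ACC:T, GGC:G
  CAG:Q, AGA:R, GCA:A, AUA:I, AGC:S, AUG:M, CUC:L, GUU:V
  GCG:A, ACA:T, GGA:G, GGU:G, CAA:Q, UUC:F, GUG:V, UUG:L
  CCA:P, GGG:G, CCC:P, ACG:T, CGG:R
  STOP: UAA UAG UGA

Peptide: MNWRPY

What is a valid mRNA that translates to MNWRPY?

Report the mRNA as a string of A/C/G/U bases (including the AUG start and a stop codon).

Answer: mRNA: AUGAACUGGAGACCAUACUAA

Derivation:
residue 1: M -> AUG (start codon)
residue 2: N codons sorted = AAC,AAU -> pick first = AAC
residue 3: W -> UGG (only codon)
residue 4: R codons sorted = AGA,AGG,CGA,CGC,CGG,CGU -> pick first = AGA
residue 5: P codons sorted = CCA,CCC,CCG,CCU -> pick first = CCA
residue 6: Y codons sorted = UAC,UAU -> pick first = UAC
terminator: stop codons sorted = UAA,UAG,UGA -> pick first = UAA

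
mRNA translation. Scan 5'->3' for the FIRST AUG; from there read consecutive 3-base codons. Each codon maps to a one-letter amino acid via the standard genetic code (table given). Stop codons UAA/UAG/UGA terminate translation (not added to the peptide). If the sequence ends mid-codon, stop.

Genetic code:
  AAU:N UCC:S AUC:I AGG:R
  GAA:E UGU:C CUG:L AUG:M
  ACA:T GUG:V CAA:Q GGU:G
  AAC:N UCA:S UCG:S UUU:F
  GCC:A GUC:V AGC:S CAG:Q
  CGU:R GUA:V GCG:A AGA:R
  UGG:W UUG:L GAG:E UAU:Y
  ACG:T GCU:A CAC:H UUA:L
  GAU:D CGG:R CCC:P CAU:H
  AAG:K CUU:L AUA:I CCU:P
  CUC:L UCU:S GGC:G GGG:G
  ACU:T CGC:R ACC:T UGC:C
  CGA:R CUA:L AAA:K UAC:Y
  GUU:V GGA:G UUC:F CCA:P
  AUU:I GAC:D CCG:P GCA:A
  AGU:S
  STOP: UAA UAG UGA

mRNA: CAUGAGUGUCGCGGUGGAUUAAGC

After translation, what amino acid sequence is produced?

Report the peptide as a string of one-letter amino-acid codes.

Answer: MSVAVD

Derivation:
start AUG at pos 1
pos 1: AUG -> M; peptide=M
pos 4: AGU -> S; peptide=MS
pos 7: GUC -> V; peptide=MSV
pos 10: GCG -> A; peptide=MSVA
pos 13: GUG -> V; peptide=MSVAV
pos 16: GAU -> D; peptide=MSVAVD
pos 19: UAA -> STOP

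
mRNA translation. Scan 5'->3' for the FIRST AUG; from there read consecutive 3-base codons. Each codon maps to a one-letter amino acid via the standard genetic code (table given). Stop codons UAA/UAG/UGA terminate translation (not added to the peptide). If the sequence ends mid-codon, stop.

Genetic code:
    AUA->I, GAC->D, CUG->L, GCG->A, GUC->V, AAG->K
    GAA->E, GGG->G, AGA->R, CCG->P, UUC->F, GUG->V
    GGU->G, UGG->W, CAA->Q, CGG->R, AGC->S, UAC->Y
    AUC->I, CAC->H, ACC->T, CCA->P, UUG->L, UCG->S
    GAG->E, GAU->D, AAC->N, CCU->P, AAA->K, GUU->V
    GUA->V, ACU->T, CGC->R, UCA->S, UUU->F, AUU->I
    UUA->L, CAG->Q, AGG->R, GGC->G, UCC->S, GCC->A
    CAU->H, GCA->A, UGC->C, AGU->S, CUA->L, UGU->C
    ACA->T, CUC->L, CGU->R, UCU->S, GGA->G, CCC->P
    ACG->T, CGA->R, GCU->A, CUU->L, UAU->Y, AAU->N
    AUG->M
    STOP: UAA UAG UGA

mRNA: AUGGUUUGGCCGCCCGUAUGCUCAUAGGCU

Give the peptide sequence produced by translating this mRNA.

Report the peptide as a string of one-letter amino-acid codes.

start AUG at pos 0
pos 0: AUG -> M; peptide=M
pos 3: GUU -> V; peptide=MV
pos 6: UGG -> W; peptide=MVW
pos 9: CCG -> P; peptide=MVWP
pos 12: CCC -> P; peptide=MVWPP
pos 15: GUA -> V; peptide=MVWPPV
pos 18: UGC -> C; peptide=MVWPPVC
pos 21: UCA -> S; peptide=MVWPPVCS
pos 24: UAG -> STOP

Answer: MVWPPVCS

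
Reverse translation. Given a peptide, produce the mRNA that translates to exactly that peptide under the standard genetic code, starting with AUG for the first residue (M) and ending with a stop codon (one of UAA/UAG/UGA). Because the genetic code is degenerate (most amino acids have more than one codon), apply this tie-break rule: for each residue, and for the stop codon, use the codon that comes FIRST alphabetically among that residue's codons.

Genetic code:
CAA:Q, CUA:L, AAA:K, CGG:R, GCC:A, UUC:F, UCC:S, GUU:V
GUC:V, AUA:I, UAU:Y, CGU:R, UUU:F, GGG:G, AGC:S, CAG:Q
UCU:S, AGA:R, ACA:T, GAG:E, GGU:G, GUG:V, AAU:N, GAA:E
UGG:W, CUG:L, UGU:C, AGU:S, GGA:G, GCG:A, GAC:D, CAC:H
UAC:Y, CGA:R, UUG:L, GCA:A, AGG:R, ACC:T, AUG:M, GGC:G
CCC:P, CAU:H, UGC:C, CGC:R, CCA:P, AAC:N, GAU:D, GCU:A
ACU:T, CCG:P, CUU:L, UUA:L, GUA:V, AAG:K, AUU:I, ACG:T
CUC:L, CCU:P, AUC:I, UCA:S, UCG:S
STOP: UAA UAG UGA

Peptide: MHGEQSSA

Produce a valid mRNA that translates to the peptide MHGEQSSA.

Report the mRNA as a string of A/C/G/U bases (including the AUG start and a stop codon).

Answer: mRNA: AUGCACGGAGAACAAAGCAGCGCAUAA

Derivation:
residue 1: M -> AUG (start codon)
residue 2: H codons sorted = CAC,CAU -> pick first = CAC
residue 3: G codons sorted = GGA,GGC,GGG,GGU -> pick first = GGA
residue 4: E codons sorted = GAA,GAG -> pick first = GAA
residue 5: Q codons sorted = CAA,CAG -> pick first = CAA
residue 6: S codons sorted = AGC,AGU,UCA,UCC,UCG,UCU -> pick first = AGC
residue 7: S codons sorted = AGC,AGU,UCA,UCC,UCG,UCU -> pick first = AGC
residue 8: A codons sorted = GCA,GCC,GCG,GCU -> pick first = GCA
terminator: stop codons sorted = UAA,UAG,UGA -> pick first = UAA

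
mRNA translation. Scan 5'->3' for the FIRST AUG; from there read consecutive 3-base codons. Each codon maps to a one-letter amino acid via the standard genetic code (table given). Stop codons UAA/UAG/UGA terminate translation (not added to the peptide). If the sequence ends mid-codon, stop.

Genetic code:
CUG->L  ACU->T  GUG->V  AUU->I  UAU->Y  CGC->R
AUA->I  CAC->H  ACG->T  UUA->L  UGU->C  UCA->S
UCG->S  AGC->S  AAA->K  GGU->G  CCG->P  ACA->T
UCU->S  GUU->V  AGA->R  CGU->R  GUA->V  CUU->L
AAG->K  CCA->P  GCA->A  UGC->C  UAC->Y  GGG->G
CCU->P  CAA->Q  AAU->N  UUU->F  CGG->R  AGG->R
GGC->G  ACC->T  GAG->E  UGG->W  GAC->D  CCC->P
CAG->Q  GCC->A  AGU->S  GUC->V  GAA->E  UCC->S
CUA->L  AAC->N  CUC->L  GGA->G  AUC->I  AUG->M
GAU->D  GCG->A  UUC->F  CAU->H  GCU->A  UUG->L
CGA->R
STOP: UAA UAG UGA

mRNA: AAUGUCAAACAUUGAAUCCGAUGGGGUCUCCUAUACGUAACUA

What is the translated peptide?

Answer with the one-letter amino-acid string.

start AUG at pos 1
pos 1: AUG -> M; peptide=M
pos 4: UCA -> S; peptide=MS
pos 7: AAC -> N; peptide=MSN
pos 10: AUU -> I; peptide=MSNI
pos 13: GAA -> E; peptide=MSNIE
pos 16: UCC -> S; peptide=MSNIES
pos 19: GAU -> D; peptide=MSNIESD
pos 22: GGG -> G; peptide=MSNIESDG
pos 25: GUC -> V; peptide=MSNIESDGV
pos 28: UCC -> S; peptide=MSNIESDGVS
pos 31: UAU -> Y; peptide=MSNIESDGVSY
pos 34: ACG -> T; peptide=MSNIESDGVSYT
pos 37: UAA -> STOP

Answer: MSNIESDGVSYT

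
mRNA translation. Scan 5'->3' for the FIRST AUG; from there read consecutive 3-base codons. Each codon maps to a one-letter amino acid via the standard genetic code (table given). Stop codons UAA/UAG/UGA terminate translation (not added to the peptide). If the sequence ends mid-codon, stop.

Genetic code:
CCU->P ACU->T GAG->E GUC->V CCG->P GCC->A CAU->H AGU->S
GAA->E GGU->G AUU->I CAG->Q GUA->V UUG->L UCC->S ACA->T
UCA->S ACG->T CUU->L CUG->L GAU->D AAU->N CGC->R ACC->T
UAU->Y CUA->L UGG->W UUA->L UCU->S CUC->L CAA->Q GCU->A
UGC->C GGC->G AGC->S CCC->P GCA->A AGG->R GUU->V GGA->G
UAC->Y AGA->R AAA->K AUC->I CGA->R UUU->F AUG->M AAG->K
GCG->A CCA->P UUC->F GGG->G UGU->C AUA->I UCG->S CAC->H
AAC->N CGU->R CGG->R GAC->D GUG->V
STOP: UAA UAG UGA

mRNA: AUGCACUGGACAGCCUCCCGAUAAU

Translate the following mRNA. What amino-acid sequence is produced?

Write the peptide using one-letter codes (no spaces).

start AUG at pos 0
pos 0: AUG -> M; peptide=M
pos 3: CAC -> H; peptide=MH
pos 6: UGG -> W; peptide=MHW
pos 9: ACA -> T; peptide=MHWT
pos 12: GCC -> A; peptide=MHWTA
pos 15: UCC -> S; peptide=MHWTAS
pos 18: CGA -> R; peptide=MHWTASR
pos 21: UAA -> STOP

Answer: MHWTASR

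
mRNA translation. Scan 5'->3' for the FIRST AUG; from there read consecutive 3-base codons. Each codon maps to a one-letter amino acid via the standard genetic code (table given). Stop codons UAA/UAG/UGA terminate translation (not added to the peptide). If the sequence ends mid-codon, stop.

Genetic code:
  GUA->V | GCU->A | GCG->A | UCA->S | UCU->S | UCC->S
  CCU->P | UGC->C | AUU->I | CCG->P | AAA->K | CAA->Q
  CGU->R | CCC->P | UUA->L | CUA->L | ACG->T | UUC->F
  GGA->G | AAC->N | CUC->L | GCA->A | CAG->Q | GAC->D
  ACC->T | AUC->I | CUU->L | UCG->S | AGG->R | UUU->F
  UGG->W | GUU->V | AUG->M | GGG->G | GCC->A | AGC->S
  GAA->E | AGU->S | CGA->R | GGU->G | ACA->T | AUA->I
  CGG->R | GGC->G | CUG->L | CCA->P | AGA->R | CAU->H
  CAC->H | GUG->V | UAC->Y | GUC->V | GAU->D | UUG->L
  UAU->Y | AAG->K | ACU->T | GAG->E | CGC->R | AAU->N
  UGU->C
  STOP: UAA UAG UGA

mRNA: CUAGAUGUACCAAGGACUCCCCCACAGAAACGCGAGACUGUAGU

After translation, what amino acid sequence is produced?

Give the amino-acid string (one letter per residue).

start AUG at pos 4
pos 4: AUG -> M; peptide=M
pos 7: UAC -> Y; peptide=MY
pos 10: CAA -> Q; peptide=MYQ
pos 13: GGA -> G; peptide=MYQG
pos 16: CUC -> L; peptide=MYQGL
pos 19: CCC -> P; peptide=MYQGLP
pos 22: CAC -> H; peptide=MYQGLPH
pos 25: AGA -> R; peptide=MYQGLPHR
pos 28: AAC -> N; peptide=MYQGLPHRN
pos 31: GCG -> A; peptide=MYQGLPHRNA
pos 34: AGA -> R; peptide=MYQGLPHRNAR
pos 37: CUG -> L; peptide=MYQGLPHRNARL
pos 40: UAG -> STOP

Answer: MYQGLPHRNARL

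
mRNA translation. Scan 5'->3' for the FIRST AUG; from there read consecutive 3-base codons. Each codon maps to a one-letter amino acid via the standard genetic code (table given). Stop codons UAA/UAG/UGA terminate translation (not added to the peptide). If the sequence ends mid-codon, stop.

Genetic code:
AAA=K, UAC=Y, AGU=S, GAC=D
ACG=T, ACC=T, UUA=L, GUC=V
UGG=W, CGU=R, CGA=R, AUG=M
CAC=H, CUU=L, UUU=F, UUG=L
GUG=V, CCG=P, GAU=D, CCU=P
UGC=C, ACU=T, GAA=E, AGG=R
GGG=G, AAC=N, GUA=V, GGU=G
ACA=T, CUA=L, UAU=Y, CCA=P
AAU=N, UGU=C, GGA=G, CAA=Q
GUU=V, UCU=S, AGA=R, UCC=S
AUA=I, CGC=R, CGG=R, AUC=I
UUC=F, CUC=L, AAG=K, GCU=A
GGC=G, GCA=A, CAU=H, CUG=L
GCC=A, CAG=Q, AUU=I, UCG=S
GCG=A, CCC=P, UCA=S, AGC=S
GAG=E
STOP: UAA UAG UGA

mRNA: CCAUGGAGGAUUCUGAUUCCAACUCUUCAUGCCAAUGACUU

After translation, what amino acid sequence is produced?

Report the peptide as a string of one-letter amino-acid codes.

start AUG at pos 2
pos 2: AUG -> M; peptide=M
pos 5: GAG -> E; peptide=ME
pos 8: GAU -> D; peptide=MED
pos 11: UCU -> S; peptide=MEDS
pos 14: GAU -> D; peptide=MEDSD
pos 17: UCC -> S; peptide=MEDSDS
pos 20: AAC -> N; peptide=MEDSDSN
pos 23: UCU -> S; peptide=MEDSDSNS
pos 26: UCA -> S; peptide=MEDSDSNSS
pos 29: UGC -> C; peptide=MEDSDSNSSC
pos 32: CAA -> Q; peptide=MEDSDSNSSCQ
pos 35: UGA -> STOP

Answer: MEDSDSNSSCQ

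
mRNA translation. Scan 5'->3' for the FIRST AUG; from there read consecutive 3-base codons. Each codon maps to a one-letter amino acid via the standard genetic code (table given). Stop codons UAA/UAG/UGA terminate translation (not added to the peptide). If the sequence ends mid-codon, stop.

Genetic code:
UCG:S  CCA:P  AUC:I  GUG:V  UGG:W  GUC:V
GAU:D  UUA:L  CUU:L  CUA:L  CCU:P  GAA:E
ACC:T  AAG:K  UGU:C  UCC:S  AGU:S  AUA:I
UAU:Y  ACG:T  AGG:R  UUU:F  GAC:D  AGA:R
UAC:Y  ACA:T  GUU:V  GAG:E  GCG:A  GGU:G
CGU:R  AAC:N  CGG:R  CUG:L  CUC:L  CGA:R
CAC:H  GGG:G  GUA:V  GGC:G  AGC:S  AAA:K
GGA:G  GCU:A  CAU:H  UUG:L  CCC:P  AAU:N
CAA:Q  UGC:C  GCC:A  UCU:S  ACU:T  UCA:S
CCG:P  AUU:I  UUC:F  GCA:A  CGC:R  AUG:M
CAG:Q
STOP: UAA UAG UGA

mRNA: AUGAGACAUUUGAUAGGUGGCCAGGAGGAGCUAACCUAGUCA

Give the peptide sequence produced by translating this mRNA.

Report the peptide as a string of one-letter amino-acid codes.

Answer: MRHLIGGQEELT

Derivation:
start AUG at pos 0
pos 0: AUG -> M; peptide=M
pos 3: AGA -> R; peptide=MR
pos 6: CAU -> H; peptide=MRH
pos 9: UUG -> L; peptide=MRHL
pos 12: AUA -> I; peptide=MRHLI
pos 15: GGU -> G; peptide=MRHLIG
pos 18: GGC -> G; peptide=MRHLIGG
pos 21: CAG -> Q; peptide=MRHLIGGQ
pos 24: GAG -> E; peptide=MRHLIGGQE
pos 27: GAG -> E; peptide=MRHLIGGQEE
pos 30: CUA -> L; peptide=MRHLIGGQEEL
pos 33: ACC -> T; peptide=MRHLIGGQEELT
pos 36: UAG -> STOP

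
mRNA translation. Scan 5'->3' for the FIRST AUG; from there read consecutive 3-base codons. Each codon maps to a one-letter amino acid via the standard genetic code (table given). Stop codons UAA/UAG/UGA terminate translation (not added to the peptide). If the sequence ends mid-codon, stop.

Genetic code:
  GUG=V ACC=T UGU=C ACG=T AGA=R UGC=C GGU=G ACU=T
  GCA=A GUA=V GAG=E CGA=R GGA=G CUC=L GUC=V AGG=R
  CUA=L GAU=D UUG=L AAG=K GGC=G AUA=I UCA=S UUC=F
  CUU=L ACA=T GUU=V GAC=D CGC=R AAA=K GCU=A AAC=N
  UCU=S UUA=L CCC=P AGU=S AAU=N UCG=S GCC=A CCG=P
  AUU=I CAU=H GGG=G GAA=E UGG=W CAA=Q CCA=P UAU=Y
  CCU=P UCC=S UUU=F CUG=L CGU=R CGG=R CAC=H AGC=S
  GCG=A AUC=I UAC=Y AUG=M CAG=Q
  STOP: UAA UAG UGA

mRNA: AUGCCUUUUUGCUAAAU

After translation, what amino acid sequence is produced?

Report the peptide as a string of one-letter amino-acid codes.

Answer: MPFC

Derivation:
start AUG at pos 0
pos 0: AUG -> M; peptide=M
pos 3: CCU -> P; peptide=MP
pos 6: UUU -> F; peptide=MPF
pos 9: UGC -> C; peptide=MPFC
pos 12: UAA -> STOP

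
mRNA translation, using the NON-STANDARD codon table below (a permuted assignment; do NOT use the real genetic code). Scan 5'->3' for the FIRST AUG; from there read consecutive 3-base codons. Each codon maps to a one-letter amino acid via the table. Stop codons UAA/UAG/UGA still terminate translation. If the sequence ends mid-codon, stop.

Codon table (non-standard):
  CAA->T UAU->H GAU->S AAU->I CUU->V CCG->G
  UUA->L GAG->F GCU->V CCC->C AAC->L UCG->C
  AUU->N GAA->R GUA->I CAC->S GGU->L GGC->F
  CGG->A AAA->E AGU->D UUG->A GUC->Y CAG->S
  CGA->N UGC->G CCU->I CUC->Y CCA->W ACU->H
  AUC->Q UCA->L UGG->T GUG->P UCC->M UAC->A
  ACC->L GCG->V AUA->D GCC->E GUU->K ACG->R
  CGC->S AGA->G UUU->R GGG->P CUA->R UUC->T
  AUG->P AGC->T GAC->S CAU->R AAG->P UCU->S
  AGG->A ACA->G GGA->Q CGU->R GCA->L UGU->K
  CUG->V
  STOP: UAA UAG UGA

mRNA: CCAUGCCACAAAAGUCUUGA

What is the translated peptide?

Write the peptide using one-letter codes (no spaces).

Answer: PWTPS

Derivation:
start AUG at pos 2
pos 2: AUG -> P; peptide=P
pos 5: CCA -> W; peptide=PW
pos 8: CAA -> T; peptide=PWT
pos 11: AAG -> P; peptide=PWTP
pos 14: UCU -> S; peptide=PWTPS
pos 17: UGA -> STOP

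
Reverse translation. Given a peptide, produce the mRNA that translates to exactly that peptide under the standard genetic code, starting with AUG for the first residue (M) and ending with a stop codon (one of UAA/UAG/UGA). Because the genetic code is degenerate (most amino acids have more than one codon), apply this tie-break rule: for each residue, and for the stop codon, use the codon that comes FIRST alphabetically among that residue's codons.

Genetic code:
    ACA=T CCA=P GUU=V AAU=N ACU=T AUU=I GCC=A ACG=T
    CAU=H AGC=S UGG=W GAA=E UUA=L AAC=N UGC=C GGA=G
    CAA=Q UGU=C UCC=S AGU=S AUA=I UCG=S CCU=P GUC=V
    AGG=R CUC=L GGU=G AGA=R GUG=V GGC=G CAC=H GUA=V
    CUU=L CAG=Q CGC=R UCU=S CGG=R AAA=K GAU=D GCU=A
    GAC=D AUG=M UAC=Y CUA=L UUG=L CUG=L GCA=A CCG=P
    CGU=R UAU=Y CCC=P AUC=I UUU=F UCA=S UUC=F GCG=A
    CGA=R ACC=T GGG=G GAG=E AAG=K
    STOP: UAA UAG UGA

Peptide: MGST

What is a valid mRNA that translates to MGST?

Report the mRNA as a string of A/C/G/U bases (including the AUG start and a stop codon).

residue 1: M -> AUG (start codon)
residue 2: G codons sorted = GGA,GGC,GGG,GGU -> pick first = GGA
residue 3: S codons sorted = AGC,AGU,UCA,UCC,UCG,UCU -> pick first = AGC
residue 4: T codons sorted = ACA,ACC,ACG,ACU -> pick first = ACA
terminator: stop codons sorted = UAA,UAG,UGA -> pick first = UAA

Answer: mRNA: AUGGGAAGCACAUAA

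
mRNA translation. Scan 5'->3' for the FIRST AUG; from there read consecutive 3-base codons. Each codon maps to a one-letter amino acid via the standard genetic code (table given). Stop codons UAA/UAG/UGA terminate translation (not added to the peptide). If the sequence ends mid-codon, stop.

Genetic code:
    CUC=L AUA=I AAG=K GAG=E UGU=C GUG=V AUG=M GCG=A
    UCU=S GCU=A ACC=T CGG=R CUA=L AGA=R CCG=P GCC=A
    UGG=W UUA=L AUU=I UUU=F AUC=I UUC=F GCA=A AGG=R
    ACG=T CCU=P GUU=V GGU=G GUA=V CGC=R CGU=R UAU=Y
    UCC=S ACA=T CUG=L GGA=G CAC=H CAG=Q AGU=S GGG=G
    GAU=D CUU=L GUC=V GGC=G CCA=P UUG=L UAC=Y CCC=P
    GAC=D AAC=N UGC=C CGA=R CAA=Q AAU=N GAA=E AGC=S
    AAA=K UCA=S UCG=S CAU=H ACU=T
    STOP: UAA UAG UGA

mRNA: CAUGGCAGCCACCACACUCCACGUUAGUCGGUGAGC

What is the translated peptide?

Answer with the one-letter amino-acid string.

start AUG at pos 1
pos 1: AUG -> M; peptide=M
pos 4: GCA -> A; peptide=MA
pos 7: GCC -> A; peptide=MAA
pos 10: ACC -> T; peptide=MAAT
pos 13: ACA -> T; peptide=MAATT
pos 16: CUC -> L; peptide=MAATTL
pos 19: CAC -> H; peptide=MAATTLH
pos 22: GUU -> V; peptide=MAATTLHV
pos 25: AGU -> S; peptide=MAATTLHVS
pos 28: CGG -> R; peptide=MAATTLHVSR
pos 31: UGA -> STOP

Answer: MAATTLHVSR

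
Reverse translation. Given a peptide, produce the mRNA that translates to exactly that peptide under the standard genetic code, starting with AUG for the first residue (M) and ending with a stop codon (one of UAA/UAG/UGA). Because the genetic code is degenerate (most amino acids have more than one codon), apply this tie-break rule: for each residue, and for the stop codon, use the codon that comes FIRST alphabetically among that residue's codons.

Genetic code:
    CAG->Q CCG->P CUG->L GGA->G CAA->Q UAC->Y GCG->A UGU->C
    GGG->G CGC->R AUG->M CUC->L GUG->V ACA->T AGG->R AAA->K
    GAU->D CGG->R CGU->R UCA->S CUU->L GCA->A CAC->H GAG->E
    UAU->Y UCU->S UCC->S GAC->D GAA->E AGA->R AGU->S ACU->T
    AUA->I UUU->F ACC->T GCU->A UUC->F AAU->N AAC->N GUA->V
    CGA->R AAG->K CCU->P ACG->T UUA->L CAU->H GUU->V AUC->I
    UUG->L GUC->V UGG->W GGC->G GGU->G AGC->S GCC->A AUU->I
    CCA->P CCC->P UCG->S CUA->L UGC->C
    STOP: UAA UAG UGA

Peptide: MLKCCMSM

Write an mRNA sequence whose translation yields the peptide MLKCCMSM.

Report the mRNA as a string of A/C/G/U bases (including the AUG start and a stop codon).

residue 1: M -> AUG (start codon)
residue 2: L codons sorted = CUA,CUC,CUG,CUU,UUA,UUG -> pick first = CUA
residue 3: K codons sorted = AAA,AAG -> pick first = AAA
residue 4: C codons sorted = UGC,UGU -> pick first = UGC
residue 5: C codons sorted = UGC,UGU -> pick first = UGC
residue 6: M -> AUG (only codon)
residue 7: S codons sorted = AGC,AGU,UCA,UCC,UCG,UCU -> pick first = AGC
residue 8: M -> AUG (only codon)
terminator: stop codons sorted = UAA,UAG,UGA -> pick first = UAA

Answer: mRNA: AUGCUAAAAUGCUGCAUGAGCAUGUAA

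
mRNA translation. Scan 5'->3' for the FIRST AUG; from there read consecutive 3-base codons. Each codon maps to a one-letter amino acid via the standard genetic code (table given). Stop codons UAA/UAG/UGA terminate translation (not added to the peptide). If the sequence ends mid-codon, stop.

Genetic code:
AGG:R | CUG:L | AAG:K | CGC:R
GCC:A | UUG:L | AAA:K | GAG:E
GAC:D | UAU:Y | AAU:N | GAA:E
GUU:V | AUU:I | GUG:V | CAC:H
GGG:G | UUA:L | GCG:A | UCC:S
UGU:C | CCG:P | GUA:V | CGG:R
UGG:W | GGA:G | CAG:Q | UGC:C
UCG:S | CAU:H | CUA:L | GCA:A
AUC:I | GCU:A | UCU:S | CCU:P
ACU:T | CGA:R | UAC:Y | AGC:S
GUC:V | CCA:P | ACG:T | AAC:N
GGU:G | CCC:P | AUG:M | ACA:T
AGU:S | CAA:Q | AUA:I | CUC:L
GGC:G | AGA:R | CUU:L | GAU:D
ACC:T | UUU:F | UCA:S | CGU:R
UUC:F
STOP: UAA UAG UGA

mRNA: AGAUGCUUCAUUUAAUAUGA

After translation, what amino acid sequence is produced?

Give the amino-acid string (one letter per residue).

start AUG at pos 2
pos 2: AUG -> M; peptide=M
pos 5: CUU -> L; peptide=ML
pos 8: CAU -> H; peptide=MLH
pos 11: UUA -> L; peptide=MLHL
pos 14: AUA -> I; peptide=MLHLI
pos 17: UGA -> STOP

Answer: MLHLI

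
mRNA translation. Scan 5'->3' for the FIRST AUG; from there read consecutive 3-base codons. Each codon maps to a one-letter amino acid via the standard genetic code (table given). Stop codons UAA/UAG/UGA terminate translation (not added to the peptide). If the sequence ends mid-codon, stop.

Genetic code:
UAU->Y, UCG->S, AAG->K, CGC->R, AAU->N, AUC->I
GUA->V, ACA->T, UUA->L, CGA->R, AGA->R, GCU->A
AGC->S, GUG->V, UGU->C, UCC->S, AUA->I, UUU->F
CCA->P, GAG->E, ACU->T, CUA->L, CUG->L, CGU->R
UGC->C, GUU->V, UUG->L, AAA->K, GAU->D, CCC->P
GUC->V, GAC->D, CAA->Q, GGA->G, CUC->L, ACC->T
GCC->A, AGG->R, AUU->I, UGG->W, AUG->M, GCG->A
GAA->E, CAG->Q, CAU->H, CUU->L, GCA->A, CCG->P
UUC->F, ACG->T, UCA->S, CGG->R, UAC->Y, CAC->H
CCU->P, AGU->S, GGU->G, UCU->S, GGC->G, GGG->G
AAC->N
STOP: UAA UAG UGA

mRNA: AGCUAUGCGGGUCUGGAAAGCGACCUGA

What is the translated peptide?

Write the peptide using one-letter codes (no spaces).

Answer: MRVWKAT

Derivation:
start AUG at pos 4
pos 4: AUG -> M; peptide=M
pos 7: CGG -> R; peptide=MR
pos 10: GUC -> V; peptide=MRV
pos 13: UGG -> W; peptide=MRVW
pos 16: AAA -> K; peptide=MRVWK
pos 19: GCG -> A; peptide=MRVWKA
pos 22: ACC -> T; peptide=MRVWKAT
pos 25: UGA -> STOP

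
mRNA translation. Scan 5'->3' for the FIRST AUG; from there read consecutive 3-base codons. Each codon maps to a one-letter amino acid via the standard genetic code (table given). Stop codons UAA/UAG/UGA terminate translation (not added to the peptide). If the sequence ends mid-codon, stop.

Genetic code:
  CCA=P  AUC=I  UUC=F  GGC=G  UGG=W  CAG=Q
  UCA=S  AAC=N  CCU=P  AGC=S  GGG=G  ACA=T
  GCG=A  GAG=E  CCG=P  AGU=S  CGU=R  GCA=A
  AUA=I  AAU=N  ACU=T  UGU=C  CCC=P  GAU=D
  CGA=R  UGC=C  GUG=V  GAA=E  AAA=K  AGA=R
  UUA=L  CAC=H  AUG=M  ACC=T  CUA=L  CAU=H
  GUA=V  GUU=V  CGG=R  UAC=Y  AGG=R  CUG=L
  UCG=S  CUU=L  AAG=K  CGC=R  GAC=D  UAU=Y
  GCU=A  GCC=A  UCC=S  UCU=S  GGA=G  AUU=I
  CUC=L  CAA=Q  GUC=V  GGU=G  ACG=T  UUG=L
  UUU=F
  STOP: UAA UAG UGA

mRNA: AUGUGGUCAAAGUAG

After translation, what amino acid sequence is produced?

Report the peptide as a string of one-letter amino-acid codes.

Answer: MWSK

Derivation:
start AUG at pos 0
pos 0: AUG -> M; peptide=M
pos 3: UGG -> W; peptide=MW
pos 6: UCA -> S; peptide=MWS
pos 9: AAG -> K; peptide=MWSK
pos 12: UAG -> STOP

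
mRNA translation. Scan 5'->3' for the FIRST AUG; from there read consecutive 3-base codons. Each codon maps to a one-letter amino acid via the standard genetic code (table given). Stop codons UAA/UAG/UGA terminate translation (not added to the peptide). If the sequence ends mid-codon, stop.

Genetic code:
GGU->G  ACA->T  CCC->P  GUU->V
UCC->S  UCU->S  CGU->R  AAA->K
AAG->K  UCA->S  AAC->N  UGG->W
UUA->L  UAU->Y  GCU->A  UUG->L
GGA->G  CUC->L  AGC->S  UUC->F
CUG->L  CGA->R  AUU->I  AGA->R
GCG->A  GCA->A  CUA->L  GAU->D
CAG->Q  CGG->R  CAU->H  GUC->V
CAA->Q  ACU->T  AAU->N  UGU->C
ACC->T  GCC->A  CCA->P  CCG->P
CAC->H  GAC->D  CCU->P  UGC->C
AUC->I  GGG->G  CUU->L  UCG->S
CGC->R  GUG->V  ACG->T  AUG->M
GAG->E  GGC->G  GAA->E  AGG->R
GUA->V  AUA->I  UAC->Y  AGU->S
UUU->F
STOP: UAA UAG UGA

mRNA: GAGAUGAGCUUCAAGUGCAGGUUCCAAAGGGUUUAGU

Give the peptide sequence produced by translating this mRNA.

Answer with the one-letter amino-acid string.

Answer: MSFKCRFQRV

Derivation:
start AUG at pos 3
pos 3: AUG -> M; peptide=M
pos 6: AGC -> S; peptide=MS
pos 9: UUC -> F; peptide=MSF
pos 12: AAG -> K; peptide=MSFK
pos 15: UGC -> C; peptide=MSFKC
pos 18: AGG -> R; peptide=MSFKCR
pos 21: UUC -> F; peptide=MSFKCRF
pos 24: CAA -> Q; peptide=MSFKCRFQ
pos 27: AGG -> R; peptide=MSFKCRFQR
pos 30: GUU -> V; peptide=MSFKCRFQRV
pos 33: UAG -> STOP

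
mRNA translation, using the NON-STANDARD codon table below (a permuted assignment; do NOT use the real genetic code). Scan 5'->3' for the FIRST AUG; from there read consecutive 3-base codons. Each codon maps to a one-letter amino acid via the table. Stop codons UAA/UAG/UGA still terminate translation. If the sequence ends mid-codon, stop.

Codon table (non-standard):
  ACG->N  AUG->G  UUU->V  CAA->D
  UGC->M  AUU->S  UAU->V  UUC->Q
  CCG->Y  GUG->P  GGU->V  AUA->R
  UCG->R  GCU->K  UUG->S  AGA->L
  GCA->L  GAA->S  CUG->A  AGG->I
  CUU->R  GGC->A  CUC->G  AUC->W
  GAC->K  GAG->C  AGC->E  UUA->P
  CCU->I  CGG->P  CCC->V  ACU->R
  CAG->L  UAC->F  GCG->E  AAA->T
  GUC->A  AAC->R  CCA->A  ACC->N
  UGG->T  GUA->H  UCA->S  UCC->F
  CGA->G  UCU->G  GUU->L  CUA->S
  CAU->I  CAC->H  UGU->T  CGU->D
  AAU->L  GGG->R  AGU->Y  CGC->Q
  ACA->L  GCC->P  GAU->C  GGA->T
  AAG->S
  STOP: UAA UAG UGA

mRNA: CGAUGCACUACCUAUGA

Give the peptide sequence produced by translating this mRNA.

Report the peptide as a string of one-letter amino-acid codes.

Answer: GHFS

Derivation:
start AUG at pos 2
pos 2: AUG -> G; peptide=G
pos 5: CAC -> H; peptide=GH
pos 8: UAC -> F; peptide=GHF
pos 11: CUA -> S; peptide=GHFS
pos 14: UGA -> STOP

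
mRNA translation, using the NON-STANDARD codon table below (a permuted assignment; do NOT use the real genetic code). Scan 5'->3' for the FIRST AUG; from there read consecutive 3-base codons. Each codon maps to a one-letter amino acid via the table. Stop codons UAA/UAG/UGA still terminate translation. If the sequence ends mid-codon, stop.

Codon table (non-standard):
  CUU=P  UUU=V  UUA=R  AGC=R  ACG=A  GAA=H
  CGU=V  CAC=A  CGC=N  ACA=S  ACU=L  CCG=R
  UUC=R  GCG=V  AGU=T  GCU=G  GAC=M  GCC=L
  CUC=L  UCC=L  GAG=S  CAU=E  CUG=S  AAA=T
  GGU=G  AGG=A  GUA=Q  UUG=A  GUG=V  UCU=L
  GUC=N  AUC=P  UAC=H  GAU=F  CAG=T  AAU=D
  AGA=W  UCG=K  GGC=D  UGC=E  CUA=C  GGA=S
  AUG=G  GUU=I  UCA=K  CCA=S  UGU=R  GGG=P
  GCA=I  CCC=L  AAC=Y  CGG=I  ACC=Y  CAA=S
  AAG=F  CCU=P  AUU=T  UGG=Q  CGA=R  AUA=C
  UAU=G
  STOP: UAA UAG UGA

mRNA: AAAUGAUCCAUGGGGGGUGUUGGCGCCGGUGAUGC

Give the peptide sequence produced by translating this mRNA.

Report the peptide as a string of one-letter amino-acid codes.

start AUG at pos 2
pos 2: AUG -> G; peptide=G
pos 5: AUC -> P; peptide=GP
pos 8: CAU -> E; peptide=GPE
pos 11: GGG -> P; peptide=GPEP
pos 14: GGG -> P; peptide=GPEPP
pos 17: UGU -> R; peptide=GPEPPR
pos 20: UGG -> Q; peptide=GPEPPRQ
pos 23: CGC -> N; peptide=GPEPPRQN
pos 26: CGG -> I; peptide=GPEPPRQNI
pos 29: UGA -> STOP

Answer: GPEPPRQNI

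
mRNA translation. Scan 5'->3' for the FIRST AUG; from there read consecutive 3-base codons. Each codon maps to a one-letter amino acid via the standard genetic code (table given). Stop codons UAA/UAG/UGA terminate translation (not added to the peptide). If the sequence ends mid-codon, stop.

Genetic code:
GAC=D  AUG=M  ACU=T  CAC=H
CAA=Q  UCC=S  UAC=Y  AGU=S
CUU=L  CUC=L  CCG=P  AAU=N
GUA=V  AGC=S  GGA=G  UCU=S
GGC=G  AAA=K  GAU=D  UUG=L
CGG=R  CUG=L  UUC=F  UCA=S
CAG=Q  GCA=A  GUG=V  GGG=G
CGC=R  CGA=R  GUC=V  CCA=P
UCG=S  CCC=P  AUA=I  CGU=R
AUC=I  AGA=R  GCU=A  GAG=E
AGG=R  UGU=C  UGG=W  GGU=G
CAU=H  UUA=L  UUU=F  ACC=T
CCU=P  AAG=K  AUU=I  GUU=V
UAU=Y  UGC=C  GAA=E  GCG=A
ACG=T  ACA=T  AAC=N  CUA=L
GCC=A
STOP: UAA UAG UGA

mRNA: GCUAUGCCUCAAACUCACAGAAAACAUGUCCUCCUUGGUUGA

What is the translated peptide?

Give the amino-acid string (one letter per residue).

Answer: MPQTHRKHVLLG

Derivation:
start AUG at pos 3
pos 3: AUG -> M; peptide=M
pos 6: CCU -> P; peptide=MP
pos 9: CAA -> Q; peptide=MPQ
pos 12: ACU -> T; peptide=MPQT
pos 15: CAC -> H; peptide=MPQTH
pos 18: AGA -> R; peptide=MPQTHR
pos 21: AAA -> K; peptide=MPQTHRK
pos 24: CAU -> H; peptide=MPQTHRKH
pos 27: GUC -> V; peptide=MPQTHRKHV
pos 30: CUC -> L; peptide=MPQTHRKHVL
pos 33: CUU -> L; peptide=MPQTHRKHVLL
pos 36: GGU -> G; peptide=MPQTHRKHVLLG
pos 39: UGA -> STOP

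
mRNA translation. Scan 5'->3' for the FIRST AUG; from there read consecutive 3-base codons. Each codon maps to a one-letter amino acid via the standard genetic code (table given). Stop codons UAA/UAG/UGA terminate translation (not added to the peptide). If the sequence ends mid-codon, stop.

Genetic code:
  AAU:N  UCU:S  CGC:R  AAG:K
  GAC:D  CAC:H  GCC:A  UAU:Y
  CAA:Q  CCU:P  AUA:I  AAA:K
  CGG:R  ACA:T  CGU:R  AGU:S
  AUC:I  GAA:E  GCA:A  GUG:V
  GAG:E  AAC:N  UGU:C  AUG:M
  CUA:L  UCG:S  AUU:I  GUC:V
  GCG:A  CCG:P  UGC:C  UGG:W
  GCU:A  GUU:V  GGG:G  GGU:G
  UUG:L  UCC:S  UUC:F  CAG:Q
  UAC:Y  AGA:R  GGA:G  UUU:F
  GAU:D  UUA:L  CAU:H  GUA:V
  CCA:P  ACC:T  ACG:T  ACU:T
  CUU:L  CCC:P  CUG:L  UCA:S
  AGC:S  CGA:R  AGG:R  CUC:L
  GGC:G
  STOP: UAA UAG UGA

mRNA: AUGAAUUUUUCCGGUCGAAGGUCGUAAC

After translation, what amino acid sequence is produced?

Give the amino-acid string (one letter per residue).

start AUG at pos 0
pos 0: AUG -> M; peptide=M
pos 3: AAU -> N; peptide=MN
pos 6: UUU -> F; peptide=MNF
pos 9: UCC -> S; peptide=MNFS
pos 12: GGU -> G; peptide=MNFSG
pos 15: CGA -> R; peptide=MNFSGR
pos 18: AGG -> R; peptide=MNFSGRR
pos 21: UCG -> S; peptide=MNFSGRRS
pos 24: UAA -> STOP

Answer: MNFSGRRS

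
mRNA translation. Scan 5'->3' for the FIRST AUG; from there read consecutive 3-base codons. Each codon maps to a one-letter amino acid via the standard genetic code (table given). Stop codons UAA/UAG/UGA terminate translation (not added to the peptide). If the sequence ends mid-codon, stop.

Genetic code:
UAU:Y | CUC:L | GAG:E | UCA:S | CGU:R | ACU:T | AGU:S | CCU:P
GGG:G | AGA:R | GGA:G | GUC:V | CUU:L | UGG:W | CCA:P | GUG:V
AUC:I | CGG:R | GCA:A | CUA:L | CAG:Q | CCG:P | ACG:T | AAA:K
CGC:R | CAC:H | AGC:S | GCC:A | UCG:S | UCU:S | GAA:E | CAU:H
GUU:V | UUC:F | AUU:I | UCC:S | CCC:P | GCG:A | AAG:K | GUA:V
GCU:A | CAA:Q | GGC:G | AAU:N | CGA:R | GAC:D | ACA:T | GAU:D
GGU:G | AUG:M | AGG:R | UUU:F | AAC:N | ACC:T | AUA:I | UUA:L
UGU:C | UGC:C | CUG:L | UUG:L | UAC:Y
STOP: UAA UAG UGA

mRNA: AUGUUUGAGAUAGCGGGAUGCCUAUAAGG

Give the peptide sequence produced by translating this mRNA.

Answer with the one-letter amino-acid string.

Answer: MFEIAGCL

Derivation:
start AUG at pos 0
pos 0: AUG -> M; peptide=M
pos 3: UUU -> F; peptide=MF
pos 6: GAG -> E; peptide=MFE
pos 9: AUA -> I; peptide=MFEI
pos 12: GCG -> A; peptide=MFEIA
pos 15: GGA -> G; peptide=MFEIAG
pos 18: UGC -> C; peptide=MFEIAGC
pos 21: CUA -> L; peptide=MFEIAGCL
pos 24: UAA -> STOP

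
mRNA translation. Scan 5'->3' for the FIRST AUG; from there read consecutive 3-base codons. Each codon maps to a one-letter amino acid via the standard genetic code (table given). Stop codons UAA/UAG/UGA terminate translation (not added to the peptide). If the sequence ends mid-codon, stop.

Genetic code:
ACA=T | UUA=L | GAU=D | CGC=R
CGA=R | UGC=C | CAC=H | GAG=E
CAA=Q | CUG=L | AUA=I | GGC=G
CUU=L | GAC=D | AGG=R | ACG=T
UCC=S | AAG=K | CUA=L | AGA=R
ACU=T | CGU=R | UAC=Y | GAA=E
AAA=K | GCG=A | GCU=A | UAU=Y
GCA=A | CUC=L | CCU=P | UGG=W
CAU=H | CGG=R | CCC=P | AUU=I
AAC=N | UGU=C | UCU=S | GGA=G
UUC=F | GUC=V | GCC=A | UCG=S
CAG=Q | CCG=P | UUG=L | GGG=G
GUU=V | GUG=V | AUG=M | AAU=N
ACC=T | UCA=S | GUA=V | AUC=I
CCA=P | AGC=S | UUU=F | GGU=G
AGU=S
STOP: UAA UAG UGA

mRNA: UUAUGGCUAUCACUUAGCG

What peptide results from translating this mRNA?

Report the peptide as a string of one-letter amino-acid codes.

Answer: MAIT

Derivation:
start AUG at pos 2
pos 2: AUG -> M; peptide=M
pos 5: GCU -> A; peptide=MA
pos 8: AUC -> I; peptide=MAI
pos 11: ACU -> T; peptide=MAIT
pos 14: UAG -> STOP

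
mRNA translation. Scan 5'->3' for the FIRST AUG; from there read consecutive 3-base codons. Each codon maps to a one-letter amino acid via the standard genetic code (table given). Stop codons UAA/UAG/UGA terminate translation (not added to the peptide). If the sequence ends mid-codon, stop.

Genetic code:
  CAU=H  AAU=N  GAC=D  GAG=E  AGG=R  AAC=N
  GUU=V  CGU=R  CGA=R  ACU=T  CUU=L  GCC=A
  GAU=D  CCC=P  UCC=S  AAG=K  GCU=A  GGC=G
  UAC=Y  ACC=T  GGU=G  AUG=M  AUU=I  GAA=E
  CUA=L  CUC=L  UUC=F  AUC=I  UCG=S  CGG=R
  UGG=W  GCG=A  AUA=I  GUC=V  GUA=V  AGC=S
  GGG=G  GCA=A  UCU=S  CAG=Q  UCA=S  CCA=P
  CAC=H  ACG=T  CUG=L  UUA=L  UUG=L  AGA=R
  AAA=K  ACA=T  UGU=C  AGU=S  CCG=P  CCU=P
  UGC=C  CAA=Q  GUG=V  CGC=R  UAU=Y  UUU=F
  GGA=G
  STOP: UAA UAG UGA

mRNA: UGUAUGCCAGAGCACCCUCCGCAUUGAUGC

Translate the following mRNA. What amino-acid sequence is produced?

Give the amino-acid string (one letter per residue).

start AUG at pos 3
pos 3: AUG -> M; peptide=M
pos 6: CCA -> P; peptide=MP
pos 9: GAG -> E; peptide=MPE
pos 12: CAC -> H; peptide=MPEH
pos 15: CCU -> P; peptide=MPEHP
pos 18: CCG -> P; peptide=MPEHPP
pos 21: CAU -> H; peptide=MPEHPPH
pos 24: UGA -> STOP

Answer: MPEHPPH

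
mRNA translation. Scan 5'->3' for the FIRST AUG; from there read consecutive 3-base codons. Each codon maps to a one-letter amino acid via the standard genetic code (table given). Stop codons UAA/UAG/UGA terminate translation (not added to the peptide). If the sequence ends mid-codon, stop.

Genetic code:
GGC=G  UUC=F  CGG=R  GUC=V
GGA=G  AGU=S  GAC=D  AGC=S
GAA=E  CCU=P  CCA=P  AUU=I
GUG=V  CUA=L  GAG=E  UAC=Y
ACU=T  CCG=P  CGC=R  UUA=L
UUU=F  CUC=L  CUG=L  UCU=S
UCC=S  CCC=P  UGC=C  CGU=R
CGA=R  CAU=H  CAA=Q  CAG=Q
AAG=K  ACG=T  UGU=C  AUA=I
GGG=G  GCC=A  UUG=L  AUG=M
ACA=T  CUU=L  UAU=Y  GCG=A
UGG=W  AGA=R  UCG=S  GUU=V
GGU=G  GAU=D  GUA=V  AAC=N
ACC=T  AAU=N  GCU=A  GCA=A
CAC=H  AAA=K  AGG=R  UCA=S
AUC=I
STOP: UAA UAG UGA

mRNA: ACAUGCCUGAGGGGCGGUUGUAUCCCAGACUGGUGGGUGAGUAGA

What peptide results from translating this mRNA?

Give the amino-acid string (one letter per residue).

start AUG at pos 2
pos 2: AUG -> M; peptide=M
pos 5: CCU -> P; peptide=MP
pos 8: GAG -> E; peptide=MPE
pos 11: GGG -> G; peptide=MPEG
pos 14: CGG -> R; peptide=MPEGR
pos 17: UUG -> L; peptide=MPEGRL
pos 20: UAU -> Y; peptide=MPEGRLY
pos 23: CCC -> P; peptide=MPEGRLYP
pos 26: AGA -> R; peptide=MPEGRLYPR
pos 29: CUG -> L; peptide=MPEGRLYPRL
pos 32: GUG -> V; peptide=MPEGRLYPRLV
pos 35: GGU -> G; peptide=MPEGRLYPRLVG
pos 38: GAG -> E; peptide=MPEGRLYPRLVGE
pos 41: UAG -> STOP

Answer: MPEGRLYPRLVGE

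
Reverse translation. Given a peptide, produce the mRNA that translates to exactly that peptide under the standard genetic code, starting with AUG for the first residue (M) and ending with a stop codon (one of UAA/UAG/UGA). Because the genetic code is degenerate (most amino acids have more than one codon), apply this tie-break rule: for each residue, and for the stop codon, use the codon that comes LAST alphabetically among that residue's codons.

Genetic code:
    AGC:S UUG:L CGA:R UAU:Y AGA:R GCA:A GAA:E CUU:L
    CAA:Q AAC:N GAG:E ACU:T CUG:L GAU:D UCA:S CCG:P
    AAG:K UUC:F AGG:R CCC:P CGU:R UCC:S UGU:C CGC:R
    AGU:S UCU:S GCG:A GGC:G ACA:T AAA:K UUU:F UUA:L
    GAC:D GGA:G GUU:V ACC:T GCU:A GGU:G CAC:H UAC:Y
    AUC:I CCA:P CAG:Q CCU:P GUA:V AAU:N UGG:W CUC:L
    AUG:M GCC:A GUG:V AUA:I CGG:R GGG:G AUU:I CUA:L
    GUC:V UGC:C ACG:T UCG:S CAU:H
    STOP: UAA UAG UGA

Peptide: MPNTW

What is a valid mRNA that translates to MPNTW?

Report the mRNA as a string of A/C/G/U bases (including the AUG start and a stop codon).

Answer: mRNA: AUGCCUAAUACUUGGUGA

Derivation:
residue 1: M -> AUG (start codon)
residue 2: P codons sorted = CCA,CCC,CCG,CCU -> pick last = CCU
residue 3: N codons sorted = AAC,AAU -> pick last = AAU
residue 4: T codons sorted = ACA,ACC,ACG,ACU -> pick last = ACU
residue 5: W -> UGG (only codon)
terminator: stop codons sorted = UAA,UAG,UGA -> pick last = UGA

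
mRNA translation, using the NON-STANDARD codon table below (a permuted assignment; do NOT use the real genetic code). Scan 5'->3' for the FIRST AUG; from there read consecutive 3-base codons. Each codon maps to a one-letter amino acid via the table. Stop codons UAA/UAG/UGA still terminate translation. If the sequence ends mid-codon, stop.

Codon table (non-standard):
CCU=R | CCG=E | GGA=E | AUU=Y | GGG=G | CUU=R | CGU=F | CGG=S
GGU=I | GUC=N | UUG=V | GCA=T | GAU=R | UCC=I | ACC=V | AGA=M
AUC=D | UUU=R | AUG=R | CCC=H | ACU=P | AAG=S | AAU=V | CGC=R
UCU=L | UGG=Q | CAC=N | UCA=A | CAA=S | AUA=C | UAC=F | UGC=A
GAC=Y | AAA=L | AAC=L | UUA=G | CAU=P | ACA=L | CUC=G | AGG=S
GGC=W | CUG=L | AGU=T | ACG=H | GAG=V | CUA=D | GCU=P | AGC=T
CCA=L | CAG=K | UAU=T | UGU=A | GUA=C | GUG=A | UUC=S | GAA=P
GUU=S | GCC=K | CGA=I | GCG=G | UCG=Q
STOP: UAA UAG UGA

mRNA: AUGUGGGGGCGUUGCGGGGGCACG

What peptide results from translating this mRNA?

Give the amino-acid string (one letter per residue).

Answer: RQGFAGWH

Derivation:
start AUG at pos 0
pos 0: AUG -> R; peptide=R
pos 3: UGG -> Q; peptide=RQ
pos 6: GGG -> G; peptide=RQG
pos 9: CGU -> F; peptide=RQGF
pos 12: UGC -> A; peptide=RQGFA
pos 15: GGG -> G; peptide=RQGFAG
pos 18: GGC -> W; peptide=RQGFAGW
pos 21: ACG -> H; peptide=RQGFAGWH
pos 24: only 0 nt remain (<3), stop (end of mRNA)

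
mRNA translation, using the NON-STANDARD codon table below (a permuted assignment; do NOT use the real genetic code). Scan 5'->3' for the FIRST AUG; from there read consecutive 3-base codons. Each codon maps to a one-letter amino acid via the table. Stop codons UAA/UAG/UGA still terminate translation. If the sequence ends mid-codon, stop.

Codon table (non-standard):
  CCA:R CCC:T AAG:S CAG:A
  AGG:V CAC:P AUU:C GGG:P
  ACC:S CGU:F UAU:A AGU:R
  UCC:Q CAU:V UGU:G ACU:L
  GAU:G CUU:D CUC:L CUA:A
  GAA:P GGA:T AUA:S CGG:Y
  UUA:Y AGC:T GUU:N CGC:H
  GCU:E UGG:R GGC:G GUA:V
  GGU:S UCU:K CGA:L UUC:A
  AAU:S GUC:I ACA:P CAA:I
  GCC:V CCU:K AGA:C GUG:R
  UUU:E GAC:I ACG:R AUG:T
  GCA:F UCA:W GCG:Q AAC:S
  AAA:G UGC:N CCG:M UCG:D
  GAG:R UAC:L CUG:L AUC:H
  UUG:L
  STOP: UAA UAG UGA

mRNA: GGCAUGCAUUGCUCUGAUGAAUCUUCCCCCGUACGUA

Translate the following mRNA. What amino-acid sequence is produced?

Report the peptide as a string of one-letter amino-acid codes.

Answer: TVNKGPKQTVF

Derivation:
start AUG at pos 3
pos 3: AUG -> T; peptide=T
pos 6: CAU -> V; peptide=TV
pos 9: UGC -> N; peptide=TVN
pos 12: UCU -> K; peptide=TVNK
pos 15: GAU -> G; peptide=TVNKG
pos 18: GAA -> P; peptide=TVNKGP
pos 21: UCU -> K; peptide=TVNKGPK
pos 24: UCC -> Q; peptide=TVNKGPKQ
pos 27: CCC -> T; peptide=TVNKGPKQT
pos 30: GUA -> V; peptide=TVNKGPKQTV
pos 33: CGU -> F; peptide=TVNKGPKQTVF
pos 36: only 1 nt remain (<3), stop (end of mRNA)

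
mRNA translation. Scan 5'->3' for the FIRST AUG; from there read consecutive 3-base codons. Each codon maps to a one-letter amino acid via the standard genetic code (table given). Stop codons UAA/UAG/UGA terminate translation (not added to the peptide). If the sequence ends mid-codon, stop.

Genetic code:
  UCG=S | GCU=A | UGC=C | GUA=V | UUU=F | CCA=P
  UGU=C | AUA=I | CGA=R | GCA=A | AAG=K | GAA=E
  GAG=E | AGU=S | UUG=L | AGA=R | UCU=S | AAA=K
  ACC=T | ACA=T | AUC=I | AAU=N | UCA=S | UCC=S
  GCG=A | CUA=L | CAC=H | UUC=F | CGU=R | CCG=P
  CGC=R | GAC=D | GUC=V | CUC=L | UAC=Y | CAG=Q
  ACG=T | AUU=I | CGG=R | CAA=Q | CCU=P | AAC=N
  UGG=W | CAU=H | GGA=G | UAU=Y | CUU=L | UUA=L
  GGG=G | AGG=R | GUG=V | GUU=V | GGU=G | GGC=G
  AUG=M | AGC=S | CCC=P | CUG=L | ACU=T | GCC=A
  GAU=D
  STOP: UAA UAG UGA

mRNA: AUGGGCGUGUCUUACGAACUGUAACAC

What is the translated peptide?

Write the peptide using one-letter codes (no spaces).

start AUG at pos 0
pos 0: AUG -> M; peptide=M
pos 3: GGC -> G; peptide=MG
pos 6: GUG -> V; peptide=MGV
pos 9: UCU -> S; peptide=MGVS
pos 12: UAC -> Y; peptide=MGVSY
pos 15: GAA -> E; peptide=MGVSYE
pos 18: CUG -> L; peptide=MGVSYEL
pos 21: UAA -> STOP

Answer: MGVSYEL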